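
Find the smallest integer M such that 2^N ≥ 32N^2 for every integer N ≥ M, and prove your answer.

M = 13

At N = 12: 4096 < 4608, so the inequality fails and M ≥ 13. We prove 2^N ≥ 32N^2 for all N ≥ 13.
For the base case N = 13: 2^N = 8192 and 32N^2 = 5408, so 8192 ≥ 5408.
Inductive step: assume the claim holds for N = r, so 2^r ≥ 32r^2.
Then 2^(r + 1) = 2·(2^r) ≥ 2·(32r^2).
Also, for r ≥ 13 we have 2·(32r^2) ≥ 32(r+1)^2, since 2 ≥ (1 + 1/r)^2 for all r ≥ 13.
Combining, 2^(r + 1) ≥ 32(r+1)^2.
By the principle of mathematical induction, the result holds for all N ≥ 13.
Hence the smallest such M is 13.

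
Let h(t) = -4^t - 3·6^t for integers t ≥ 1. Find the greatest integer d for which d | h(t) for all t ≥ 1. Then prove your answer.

Computing the first values: h(1) = -22 and h(2) = -124; gcd(-22, -124) = 2, so d ≤ 2.
We prove 2 | -4^t - 3·6^t for all t ≥ 1 by induction on t.
Base step (t = 1): h(1) = -22 = 2·(-11), so 2 | h(1).
Inductive step: suppose the statement holds for some j ≥ 1, i.e. 2 | h(j). Then
h(j+1) − 6·h(j) = (-4^(j+1) - 3·6^(j+1)) − 6·(-4^j - 3·6^j) = (-1)·4^j·(4 − 6) = (2)·4^j. Since 2 | h(j) by the inductive hypothesis, 2 | 6·h(j); and 2 | 2 since 2 = 2·1. Therefore 2 | h(j+1).
Hence, by induction on t, the claim holds for every t ≥ 1.
Therefore the largest such d is 2.

d = 2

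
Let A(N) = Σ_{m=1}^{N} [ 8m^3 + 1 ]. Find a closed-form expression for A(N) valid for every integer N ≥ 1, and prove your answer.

We claim A(N) = N(2N^3 + 4N^2 + 2N + 1) for all N ≥ 1.
When N = 1: A(1) = 9, and the closed form gives 9. They agree.
For the inductive step, assume it holds for an arbitrary m ≥ 1, so A(m) = m(2m^3 + 4m^2 + 2m + 1).
Then A(m+1) = A(m) + (8(m + 1)^3 + 1) = (m(2m^3 + 4m^2 + 2m + 1)) + (8(m + 1)^3 + 1).
Simplifying, A(m+1) = (m + 1)(2m^3 + 10m^2 + 16m + 9) = (m+1)(2(m+1)^3 + 4(m+1)^2 + 2(m+1) + 1),
which is the closed form with N = m+1.
Hence, by induction on N, the claim holds for every N ≥ 1.

A(N) = N(2N^3 + 4N^2 + 2N + 1)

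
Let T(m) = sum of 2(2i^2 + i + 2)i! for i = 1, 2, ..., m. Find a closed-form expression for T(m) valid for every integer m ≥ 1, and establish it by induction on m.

We claim T(m) = (4m + 2)(m + 1)! - 2 for all m ≥ 1.
Base case (m = 1): T(1) = 10, and the closed form gives 10. They agree.
Inductive step: suppose the statement holds for some i ≥ 1, so T(i) = (4i + 2)(i + 1)! - 2.
Then T(i+1) = T(i) + (2(2i^2 + 5i + 5)(i + 1)!) = ((4i + 2)(i + 1)! - 2) + (2(2i^2 + 5i + 5)(i + 1)!).
Simplifying, T(i+1) = (4(i+1) + 2)((i+1) + 1)! - 2,
which is the closed form with m = i+1.
Hence, by induction on m, the claim holds for every m ≥ 1.

T(m) = (4m + 2)(m + 1)! - 2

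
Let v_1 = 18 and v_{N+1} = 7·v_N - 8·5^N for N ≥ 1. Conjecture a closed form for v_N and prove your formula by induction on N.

Computing the first terms: v_1 = 18, v_2 = 86, v_3 = 402. This suggests v_N = 4·5^N - 2·7^(N - 1).
Base case (N = 1): the formula gives 18 = 18 = v_1.
Inductive step: suppose the statement holds for some m ≥ 1, so v_m = 4·5^m - 2·7^(m - 1).
Then v_{m+1} = 7·v_m - 8·5^m = 7·(4·5^m - 2·7^(m - 1)) - 8·5^m = 4·5^(m + 1) - 2·7^m = 4·5^(m+1) - 2·7^((m+1) - 1),
which is the claimed formula at N = m+1.
Hence, by induction on N, the claim holds for every N ≥ 1.

v_N = 4·5^N - 2·7^(N - 1)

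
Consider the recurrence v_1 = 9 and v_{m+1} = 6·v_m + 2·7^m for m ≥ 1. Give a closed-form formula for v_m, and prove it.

v_m = -5·6^(m - 1) + 2·7^m

Computing the first terms: v_1 = 9, v_2 = 68, v_3 = 506. This suggests v_m = -5·6^(m - 1) + 2·7^m.
Base case (m = 1): the formula gives 9 = 9 = v_1.
Suppose the result is true for m = p, so v_p = -5·6^(p - 1) + 2·7^p.
Then v_{p+1} = 6·v_p + 2·7^p = 6·(-5·6^(p - 1) + 2·7^p) + 2·7^p = -5·6^p + 2·7^(p + 1) = -5·6^((p+1) - 1) + 2·7^(p+1),
which is the claimed formula at m = p+1.
Hence, by induction on m, the claim holds for every m ≥ 1.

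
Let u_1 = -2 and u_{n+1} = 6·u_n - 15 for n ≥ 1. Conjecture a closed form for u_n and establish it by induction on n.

Computing the first terms: u_1 = -2, u_2 = -27, u_3 = -177. This suggests u_n = -5·6^(n - 1) + 3.
When n = 1: the formula gives -2 = -2 = u_1.
Suppose the result is true for n = k, so u_k = -5·6^(k - 1) + 3.
Then u_{k+1} = 6·u_k - 15 = 6·(-5·6^(k - 1) + 3) - 15 = -5·6^k + 3 = -5·6^((k+1) - 1) + 3,
which is the claimed formula at n = k+1.
Hence, by induction on n, the claim holds for every n ≥ 1.

u_n = -5·6^(n - 1) + 3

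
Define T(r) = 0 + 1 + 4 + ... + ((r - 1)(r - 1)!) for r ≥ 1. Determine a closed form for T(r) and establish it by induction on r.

T(r) = r! - 1

We claim T(r) = r! - 1 for all r ≥ 1.
Base case (r = 1): T(1) = 0, and the closed form gives 0. They agree.
Suppose the result is true for r = i, so T(i) = i! - 1.
Then T(i+1) = T(i) + (i·i!) = (i! - 1) + (i·i!).
Simplifying, T(i+1) = (i+1)! - 1,
which is the closed form with r = i+1.
This completes the induction.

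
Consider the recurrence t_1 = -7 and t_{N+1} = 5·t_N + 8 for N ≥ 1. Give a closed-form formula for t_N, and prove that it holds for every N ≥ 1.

t_N = -5^N - 2

Computing the first terms: t_1 = -7, t_2 = -27, t_3 = -127. This suggests t_N = -5^N - 2.
Base case (N = 1): the formula gives -7 = -7 = t_1.
Inductive step: suppose the statement holds for some i ≥ 1, so t_i = -5^i - 2.
Then t_{i+1} = 5·t_i + 8 = 5·(-5^i - 2) + 8 = -5^(i + 1) - 2,
which is the claimed formula at N = i+1.
This completes the induction.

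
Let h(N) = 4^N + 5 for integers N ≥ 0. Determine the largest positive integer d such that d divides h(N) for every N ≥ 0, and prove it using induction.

d = 3

Computing the first values: h(0) = 6 and h(1) = 9; gcd(6, 9) = 3, so d ≤ 3.
We prove 3 | 4^N + 5 for all N ≥ 0 by induction on N.
For the base case N = 0: h(0) = 6 = 3·(2), so 3 | h(0).
Inductive step: suppose the statement holds for some r ≥ 0, i.e. 3 | h(r). Then
h(r+1) = 4^(r+1) + 5 = 4·(4^r + 5) - 15 = 4·h(r) - 15. The first term is divisible by 3 by the inductive hypothesis, and -15 is divisible by 3. Hence 3 | h(r+1).
Hence, by induction on N, the claim holds for every N ≥ 0.
Therefore the largest such d is 3.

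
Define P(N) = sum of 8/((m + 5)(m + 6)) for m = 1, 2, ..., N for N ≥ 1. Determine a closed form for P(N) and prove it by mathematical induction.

P(N) = 4N/(3(N + 6))

We claim P(N) = 4N/(3(N + 6)) for all N ≥ 1.
Base step (N = 1): P(1) = 4/21, and the closed form gives 4/21. They agree.
Inductive step: suppose the statement holds for some m ≥ 1, so P(m) = 4m/(3(m + 6)).
Then P(m+1) = P(m) + (8/((m + 6)(m + 7))) = (4m/(3(m + 6))) + (8/((m + 6)(m + 7))).
Simplifying, P(m+1) = 4(m + 1)/(3(m + 7)) = 4(m+1)/(3((m+1) + 6)),
which is the closed form with N = m+1.
This completes the induction.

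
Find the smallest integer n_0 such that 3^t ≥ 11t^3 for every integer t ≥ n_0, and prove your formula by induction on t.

n_0 = 8

At t = 7: 2187 < 3773, so the inequality fails and n_0 ≥ 8. We prove 3^t ≥ 11t^3 for all t ≥ 8.
When t = 8: 3^t = 6561 and 11t^3 = 5632, so 6561 ≥ 5632.
Inductive step: assume the claim holds for t = p, so 3^p ≥ 11p^3.
Then 3^(p + 1) = 3·(3^p) ≥ 3·(11p^3).
Also, for p ≥ 8 we have 3·(11p^3) ≥ 11(p+1)^3, since 3 ≥ (1 + 1/p)^3 for all p ≥ 8.
Combining, 3^(p + 1) ≥ 11(p+1)^3.
By the principle of mathematical induction, the result holds for all t ≥ 8.
Hence the smallest such n_0 is 8.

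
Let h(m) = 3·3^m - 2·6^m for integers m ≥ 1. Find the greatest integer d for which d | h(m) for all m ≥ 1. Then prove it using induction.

Computing the first values: h(1) = -3 and h(2) = -45; gcd(-3, -45) = 3, so d ≤ 3.
We prove 3 | 3·3^m - 2·6^m for all m ≥ 1 by induction on m.
Base step (m = 1): h(1) = -3 = 3·(-1), so 3 | h(1).
Inductive step: suppose the statement holds for some k ≥ 1, i.e. 3 | h(k). Then
h(k+1) − 6·h(k) = (3·3^(k+1) - 2·6^(k+1)) − 6·(3·3^k - 2·6^k) = (3)·3^k·(3 − 6) = (-9)·3^k. Since 3 | h(k) by the inductive hypothesis, 3 | 6·h(k); and 3 | -9 since -9 = 3·-3. Therefore 3 | h(k+1).
By induction, the statement is established for all m ≥ 1.
Therefore the largest such d is 3.

d = 3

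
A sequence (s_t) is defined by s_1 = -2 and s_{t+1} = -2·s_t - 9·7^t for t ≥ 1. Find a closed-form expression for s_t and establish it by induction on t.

s_t = 5(-2)^(t - 1) - 7^t

Computing the first terms: s_1 = -2, s_2 = -59, s_3 = -323. This suggests s_t = 5(-2)^(t - 1) - 7^t.
For the base case t = 1: the formula gives -2 = -2 = s_1.
For the inductive step, assume it holds for an arbitrary k ≥ 1, so s_k = 5(-2)^(k - 1) - 7^k.
Then s_{k+1} = -2·s_k - 9·7^k = -2·(5(-2)^(k - 1) - 7^k) - 9·7^k = 5(-2)^k - 7^(k + 1) = 5(-2)^((k+1) - 1) - 7^(k+1),
which is the claimed formula at t = k+1.
This completes the induction.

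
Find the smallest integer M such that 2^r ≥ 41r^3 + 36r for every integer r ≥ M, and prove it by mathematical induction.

M = 18

At r = 17: 131072 < 202045, so the inequality fails and M ≥ 18. We prove 2^r ≥ 41r^3 + 36r for all r ≥ 18.
For the base case r = 18: 2^r = 262144 and 41r^3 + 36r = 239760, so 262144 ≥ 239760.
For the inductive step, assume it holds for an arbitrary k ≥ 18, so 2^k ≥ 41k^3 + 36k.
Then 2^(k + 1) = 2·(2^k) ≥ 2·(41k^3 + 36k).
Also, for k ≥ 18 we have 2·(41k^3 + 36k) ≥ 41(k+1)^3 + 36(k+1), since 2·(41k^3 + 36k) − (41(k+1)^3 + 36(k+1)) = 41k^3 - 123k^2 - 87k - 77, which is nonnegative for all k ≥ 18.
Combining, 2^(k + 1) ≥ 41(k+1)^3 + 36(k+1).
This completes the induction.
Hence the smallest such M is 18.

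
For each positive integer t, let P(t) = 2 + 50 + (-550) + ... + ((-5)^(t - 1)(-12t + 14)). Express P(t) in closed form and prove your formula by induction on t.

P(t) = 2(-5)^t(t - 1) + 2

We claim P(t) = 2(-5)^t(t - 1) + 2 for all t ≥ 1.
For the base case t = 1: P(1) = 2, and the closed form gives 2. They agree.
For the inductive step, assume it holds for an arbitrary r ≥ 1, so P(r) = 2(-5)^r(r - 1) + 2.
Then P(r+1) = P(r) + ((-5)^r(-12r + 2)) = (2(-5)^r(r - 1) + 2) + ((-5)^r(-12r + 2)).
Simplifying, P(r+1) = -10(-5)^r·r + 2 = 2(-5)^(r+1)((r+1) - 1) + 2,
which is the closed form with t = r+1.
This completes the induction.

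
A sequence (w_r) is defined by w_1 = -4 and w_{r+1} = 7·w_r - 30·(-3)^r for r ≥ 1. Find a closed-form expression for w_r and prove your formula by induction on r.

w_r = -(-3)^(r + 1) + 5·7^(r - 1)

Computing the first terms: w_1 = -4, w_2 = 62, w_3 = 164. This suggests w_r = -(-3)^(r + 1) + 5·7^(r - 1).
For the base case r = 1: the formula gives -4 = -4 = w_1.
Inductive step: suppose the statement holds for some j ≥ 1, so w_j = -(-3)^(j + 1) + 5·7^(j - 1).
Then w_{j+1} = 7·w_j - 30·(-3)^j = 7·(-(-3)^(j + 1) + 5·7^(j - 1)) - 30·(-3)^j = -(-3)^(j + 2) + 5·7^j = -(-3)^((j+1) + 1) + 5·7^((j+1) - 1),
which is the claimed formula at r = j+1.
This completes the induction.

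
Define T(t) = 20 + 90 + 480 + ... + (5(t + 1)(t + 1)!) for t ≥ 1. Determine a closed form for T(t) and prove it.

We claim T(t) = 5(t + 2)! - 10 for all t ≥ 1.
When t = 1: T(1) = 20, and the closed form gives 20. They agree.
Inductive step: suppose the statement holds for some j ≥ 1, so T(j) = 5(j + 2)! - 10.
Then T(j+1) = T(j) + (5(j + 2)(j + 2)!) = (5(j + 2)! - 10) + (5(j + 2)(j + 2)!).
Simplifying, T(j+1) = 5((j+1) + 2)! - 10,
which is the closed form with t = j+1.
This completes the induction.

T(t) = 5(t + 2)! - 10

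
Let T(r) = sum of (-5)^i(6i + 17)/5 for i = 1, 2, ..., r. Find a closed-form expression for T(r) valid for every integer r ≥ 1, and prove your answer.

T(r) = (-5)^r(r + 3) - 3

We claim T(r) = (-5)^r(r + 3) - 3 for all r ≥ 1.
When r = 1: T(1) = -23, and the closed form gives -23. They agree.
Inductive step: assume the claim holds for r = i, so T(i) = (-5)^i(i + 3) - 3.
Then T(i+1) = T(i) + ((-5)^i(-6i - 23)) = ((-5)^i(i + 3) - 3) + ((-5)^i(-6i - 23)).
Simplifying, T(i+1) = -5(-5)^i·i - 20(-5)^i - 3 = (-5)^(i+1)((i+1) + 3) - 3,
which is the closed form with r = i+1.
By the principle of mathematical induction, the result holds for all r ≥ 1.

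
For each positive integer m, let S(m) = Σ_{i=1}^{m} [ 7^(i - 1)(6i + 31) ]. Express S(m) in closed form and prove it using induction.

S(m) = 7^m(m + 5) - 5

We claim S(m) = 7^m(m + 5) - 5 for all m ≥ 1.
For the base case m = 1: S(1) = 37, and the closed form gives 37. They agree.
Suppose the result is true for m = i, so S(i) = 7^i(i + 5) - 5.
Then S(i+1) = S(i) + (7^i(6i + 37)) = (7^i(i + 5) - 5) + (7^i(6i + 37)).
Simplifying, S(i+1) = 7·7^i·i + 42·7^i - 5 = 7^(i+1)((i+1) + 5) - 5,
which is the closed form with m = i+1.
Hence, by induction on m, the claim holds for every m ≥ 1.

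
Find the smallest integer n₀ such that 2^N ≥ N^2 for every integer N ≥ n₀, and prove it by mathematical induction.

n₀ = 4

At N = 3: 8 < 9, so the inequality fails and n₀ ≥ 4. We prove 2^N ≥ N^2 for all N ≥ 4.
For the base case N = 4: 2^N = 16 and N^2 = 16, so 16 ≥ 16.
Inductive step: suppose the statement holds for some p ≥ 4, so 2^p ≥ p^2.
Then 2^(p + 1) = 2·(2^p) ≥ 2·(p^2).
Also, for p ≥ 4 we have 2·(p^2) ≥ (p+1)^2, since 2 ≥ (1 + 1/p)^2 for all p ≥ 4.
Combining, 2^(p + 1) ≥ (p+1)^2.
By induction, the statement is established for all N ≥ 4.
Hence the smallest such n₀ is 4.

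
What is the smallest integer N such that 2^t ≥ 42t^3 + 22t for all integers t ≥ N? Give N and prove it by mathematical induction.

N = 18

At t = 17: 131072 < 206720, so the inequality fails and N ≥ 18. We prove 2^t ≥ 42t^3 + 22t for all t ≥ 18.
Base step (t = 18): 2^t = 262144 and 42t^3 + 22t = 245340, so 262144 ≥ 245340.
For the inductive step, assume it holds for an arbitrary k ≥ 18, so 2^k ≥ 42k^3 + 22k.
Then 2^(k + 1) = 2·(2^k) ≥ 2·(42k^3 + 22k).
Also, for k ≥ 18 we have 2·(42k^3 + 22k) ≥ 42(k+1)^3 + 22(k+1), since 2·(42k^3 + 22k) − (42(k+1)^3 + 22(k+1)) = 42k^3 - 126k^2 - 104k - 64, which is nonnegative for all k ≥ 18.
Combining, 2^(k + 1) ≥ 42(k+1)^3 + 22(k+1).
By the principle of mathematical induction, the result holds for all t ≥ 18.
Hence the smallest such N is 18.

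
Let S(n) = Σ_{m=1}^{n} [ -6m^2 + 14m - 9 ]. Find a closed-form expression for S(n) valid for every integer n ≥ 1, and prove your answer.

We claim S(n) = -n(2n^2 - 4n + 3) for all n ≥ 1.
Base case (n = 1): S(1) = -1, and the closed form gives -1. They agree.
For the inductive step, assume it holds for an arbitrary m ≥ 1, so S(m) = m(-2m^2 + 4m - 3).
Then S(m+1) = S(m) + (-6m^2 + 2m - 1) = (m(-2m^2 + 4m - 3)) + (-6m^2 + 2m - 1).
Simplifying, S(m+1) = -(m + 1)(2m^2 + 1) = -(m+1)(2(m+1)^2 - 4(m+1) + 3),
which is the closed form with n = m+1.
By the principle of mathematical induction, the result holds for all n ≥ 1.

S(n) = -n(2n^2 - 4n + 3)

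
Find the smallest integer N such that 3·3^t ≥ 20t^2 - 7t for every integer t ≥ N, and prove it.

N = 5

At t = 4: 243 < 292, so the inequality fails and N ≥ 5. We prove 3·3^t ≥ 20t^2 - 7t for all t ≥ 5.
Base case (t = 5): 3·3^t = 729 and 20t^2 - 7t = 465, so 729 ≥ 465.
For the inductive step, assume it holds for an arbitrary j ≥ 5, so 3·3^j ≥ 20j^2 - 7j.
Then 3·3^(j + 1) = 3·(3·3^j) ≥ 3·(20j^2 - 7j).
Also, for j ≥ 5 we have 3·(20j^2 - 7j) ≥ 20(j+1)^2 - 7(j+1), since 3·(20j^2 - 7j) − (20(j+1)^2 - 7(j+1)) = 40j^2 - 54j - 13, which is nonnegative for all j ≥ 5.
Combining, 3·3^(j + 1) ≥ 20(j+1)^2 - 7(j+1).
Hence, by induction on t, the claim holds for every t ≥ 5.
Hence the smallest such N is 5.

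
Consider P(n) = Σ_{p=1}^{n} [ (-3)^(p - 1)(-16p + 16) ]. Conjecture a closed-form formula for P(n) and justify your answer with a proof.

P(n) = (-3)^n(4n - 3) + 3

We claim P(n) = (-3)^n(4n - 3) + 3 for all n ≥ 1.
Base case (n = 1): P(1) = 0, and the closed form gives 0. They agree.
Inductive step: suppose the statement holds for some p ≥ 1, so P(p) = (-3)^p(4p - 3) + 3.
Then P(p+1) = P(p) + (-16(-3)^p·p) = ((-3)^p(4p - 3) + 3) + (-16(-3)^p·p).
Simplifying, P(p+1) = -12(-3)^p·p - 3(-3)^p + 3 = (-3)^(p+1)(4(p+1) - 3) + 3,
which is the closed form with n = p+1.
Hence, by induction on n, the claim holds for every n ≥ 1.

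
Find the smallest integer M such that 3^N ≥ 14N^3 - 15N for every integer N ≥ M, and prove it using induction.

M = 9

At N = 8: 6561 < 7048, so the inequality fails and M ≥ 9. We prove 3^N ≥ 14N^3 - 15N for all N ≥ 9.
When N = 9: 3^N = 19683 and 14N^3 - 15N = 10071, so 19683 ≥ 10071.
Inductive step: suppose the statement holds for some m ≥ 9, so 3^m ≥ 14m^3 - 15m.
Then 3^(m + 1) = 3·(3^m) ≥ 3·(14m^3 - 15m).
Also, for m ≥ 9 we have 3·(14m^3 - 15m) ≥ 14(m+1)^3 - 15(m+1), since 3·(14m^3 - 15m) − (14(m+1)^3 - 15(m+1)) = 28m^3 - 42m^2 - 72m + 1, which is nonnegative for all m ≥ 9.
Combining, 3^(m + 1) ≥ 14(m+1)^3 - 15(m+1).
By the principle of mathematical induction, the result holds for all N ≥ 9.
Hence the smallest such M is 9.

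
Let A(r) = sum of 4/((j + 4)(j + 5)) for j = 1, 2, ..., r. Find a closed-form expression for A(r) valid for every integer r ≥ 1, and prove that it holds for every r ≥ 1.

A(r) = 4r/(5(r + 5))

We claim A(r) = 4r/(5(r + 5)) for all r ≥ 1.
Base case (r = 1): A(1) = 2/15, and the closed form gives 2/15. They agree.
Inductive step: suppose the statement holds for some j ≥ 1, so A(j) = 4j/(5(j + 5)).
Then A(j+1) = A(j) + (4/((j + 5)(j + 6))) = (4j/(5(j + 5))) + (4/((j + 5)(j + 6))).
Simplifying, A(j+1) = 4(j + 1)/(5(j + 6)) = 4(j+1)/(5((j+1) + 5)),
which is the closed form with r = j+1.
By induction, the statement is established for all r ≥ 1.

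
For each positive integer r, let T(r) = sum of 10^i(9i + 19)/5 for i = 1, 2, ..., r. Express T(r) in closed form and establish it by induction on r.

T(r) = 2·10^r(r + 2) - 4

We claim T(r) = 2·10^r(r + 2) - 4 for all r ≥ 1.
For the base case r = 1: T(1) = 56, and the closed form gives 56. They agree.
Inductive step: suppose the statement holds for some i ≥ 1, so T(i) = 2·10^i(i + 2) - 4.
Then T(i+1) = T(i) + (10^i(18i + 56)) = (2·10^i(i + 2) - 4) + (10^i(18i + 56)).
Simplifying, T(i+1) = 20·10^i·i + 60·10^i - 4 = 2·10^(i+1)((i+1) + 2) - 4,
which is the closed form with r = i+1.
By induction, the statement is established for all r ≥ 1.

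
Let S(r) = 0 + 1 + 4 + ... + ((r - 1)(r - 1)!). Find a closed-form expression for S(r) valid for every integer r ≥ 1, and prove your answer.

S(r) = r! - 1

We claim S(r) = r! - 1 for all r ≥ 1.
For the base case r = 1: S(1) = 0, and the closed form gives 0. They agree.
Inductive step: assume the claim holds for r = j, so S(j) = j! - 1.
Then S(j+1) = S(j) + (j·j!) = (j! - 1) + (j·j!).
Simplifying, S(j+1) = (j+1)! - 1,
which is the closed form with r = j+1.
By induction, the statement is established for all r ≥ 1.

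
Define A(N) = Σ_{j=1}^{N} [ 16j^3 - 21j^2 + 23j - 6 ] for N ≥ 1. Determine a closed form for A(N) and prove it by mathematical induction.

We claim A(N) = N(4N^3 + N^2 + 5N + 2) for all N ≥ 1.
Base step (N = 1): A(1) = 12, and the closed form gives 12. They agree.
Inductive step: assume the claim holds for N = j, so A(j) = j(4j^3 + j^2 + 5j + 2).
Then A(j+1) = A(j) + (16j^3 + 27j^2 + 29j + 12) = (j(4j^3 + j^2 + 5j + 2)) + (16j^3 + 27j^2 + 29j + 12).
Simplifying, A(j+1) = (j + 1)(4j^3 + 13j^2 + 19j + 12) = (j+1)(4(j+1)^3 + (j+1)^2 + 5(j+1) + 2),
which is the closed form with N = j+1.
Hence, by induction on N, the claim holds for every N ≥ 1.

A(N) = N(4N^3 + N^2 + 5N + 2)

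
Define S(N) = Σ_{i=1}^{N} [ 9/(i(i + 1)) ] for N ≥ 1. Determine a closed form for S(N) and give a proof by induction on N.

We claim S(N) = 9N/(N + 1) for all N ≥ 1.
Base case (N = 1): S(1) = 9/2, and the closed form gives 9/2. They agree.
Inductive step: suppose the statement holds for some i ≥ 1, so S(i) = 9i/(i + 1).
Then S(i+1) = S(i) + (9/((i + 1)(i + 2))) = (9i/(i + 1)) + (9/((i + 1)(i + 2))).
Simplifying, S(i+1) = 9(i + 1)/(i + 2) = 9(i+1)/((i+1) + 1),
which is the closed form with N = i+1.
This completes the induction.

S(N) = 9N/(N + 1)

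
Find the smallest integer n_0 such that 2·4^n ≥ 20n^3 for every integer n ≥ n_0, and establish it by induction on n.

At n = 5: 2048 < 2500, so the inequality fails and n_0 ≥ 6. We prove 2·4^n ≥ 20n^3 for all n ≥ 6.
Base step (n = 6): 2·4^n = 8192 and 20n^3 = 4320, so 8192 ≥ 4320.
Suppose the result is true for n = i, so 2·4^i ≥ 20i^3.
Then 2·4^(i + 1) = 4·(2·4^i) ≥ 4·(20i^3).
Also, for i ≥ 6 we have 4·(20i^3) ≥ 20(i+1)^3, since 4 ≥ (1 + 1/i)^3 for all i ≥ 6.
Combining, 2·4^(i + 1) ≥ 20(i+1)^3.
This completes the induction.
Hence the smallest such n_0 is 6.

n_0 = 6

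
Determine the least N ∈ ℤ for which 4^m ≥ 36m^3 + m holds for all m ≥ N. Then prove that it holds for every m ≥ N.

At m = 6: 4096 < 7782, so the inequality fails and N ≥ 7. We prove 4^m ≥ 36m^3 + m for all m ≥ 7.
Base step (m = 7): 4^m = 16384 and 36m^3 + m = 12355, so 16384 ≥ 12355.
Inductive step: assume the claim holds for m = i, so 4^i ≥ 36i^3 + i.
Then 4^(i + 1) = 4·(4^i) ≥ 4·(36i^3 + i).
Also, for i ≥ 7 we have 4·(36i^3 + i) ≥ 36(i+1)^3 + (i+1), since 4·(36i^3 + i) − (36(i+1)^3 + (i+1)) = 108i^3 - 108i^2 - 105i - 37, which is nonnegative for all i ≥ 7.
Combining, 4^(i + 1) ≥ 36(i+1)^3 + (i+1).
By induction, the statement is established for all m ≥ 7.
Hence the smallest such N is 7.

N = 7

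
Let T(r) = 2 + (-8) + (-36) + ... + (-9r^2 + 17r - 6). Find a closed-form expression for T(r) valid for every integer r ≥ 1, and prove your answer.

T(r) = -r(3r^2 - 4r - 1)

We claim T(r) = -r(3r^2 - 4r - 1) for all r ≥ 1.
When r = 1: T(1) = 2, and the closed form gives 2. They agree.
Inductive step: assume the claim holds for r = i, so T(i) = i(-3i^2 + 4i + 1).
Then T(i+1) = T(i) + (-9i^2 - i + 2) = (i(-3i^2 + 4i + 1)) + (-9i^2 - i + 2).
Simplifying, T(i+1) = -(i + 1)(3i^2 + 2i - 2) = -(i+1)(3(i+1)^2 - 4(i+1) - 1),
which is the closed form with r = i+1.
This completes the induction.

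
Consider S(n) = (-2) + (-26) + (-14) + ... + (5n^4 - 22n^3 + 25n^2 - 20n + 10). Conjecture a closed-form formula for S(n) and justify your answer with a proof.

We claim S(n) = n(n^4 - 3n^3 - n^2 - 3n + 4) for all n ≥ 1.
When n = 1: S(1) = -2, and the closed form gives -2. They agree.
For the inductive step, assume it holds for an arbitrary p ≥ 1, so S(p) = p(p^4 - 3p^3 - p^2 - 3p + 4).
Then S(p+1) = S(p) + (5p^4 - 2p^3 - 11p^2 - 16p - 2) = (p(p^4 - 3p^3 - p^2 - 3p + 4)) + (5p^4 - 2p^3 - 11p^2 - 16p - 2).
Simplifying, S(p+1) = (p + 1)(p^4 + p^3 - 4p^2 - 10p - 2) = (p+1)((p+1)^4 - 3(p+1)^3 - (p+1)^2 - 3(p+1) + 4),
which is the closed form with n = p+1.
By the principle of mathematical induction, the result holds for all n ≥ 1.

S(n) = n(n^4 - 3n^3 - n^2 - 3n + 4)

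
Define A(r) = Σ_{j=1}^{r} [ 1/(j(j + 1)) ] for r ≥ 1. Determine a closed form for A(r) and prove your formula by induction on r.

We claim A(r) = r/(r + 1) for all r ≥ 1.
When r = 1: A(1) = 1/2, and the closed form gives 1/2. They agree.
For the inductive step, assume it holds for an arbitrary j ≥ 1, so A(j) = j/(j + 1).
Then A(j+1) = A(j) + (1/((j + 1)(j + 2))) = (j/(j + 1)) + (1/((j + 1)(j + 2))).
Simplifying, A(j+1) = (j + 1)/(j + 2) = (j+1)/((j+1) + 1),
which is the closed form with r = j+1.
By induction, the statement is established for all r ≥ 1.

A(r) = r/(r + 1)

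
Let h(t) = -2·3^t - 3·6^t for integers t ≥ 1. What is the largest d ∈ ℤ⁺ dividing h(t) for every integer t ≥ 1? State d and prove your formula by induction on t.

d = 6

Computing the first values: h(1) = -24 and h(2) = -126; gcd(-24, -126) = 6, so d ≤ 6.
We prove 6 | -2·3^t - 3·6^t for all t ≥ 1 by induction on t.
When t = 1: h(1) = -24 = 6·(-4), so 6 | h(1).
Inductive step: assume the claim holds for t = m, i.e. 6 | h(m). Then
h(m+1) − 6·h(m) = (-2·3^(m+1) - 3·6^(m+1)) − 6·(-2·3^m - 3·6^m) = (-2)·3^m·(3 − 6) = (6)·3^m. Since 6 | h(m) by the inductive hypothesis, 6 | 6·h(m); and 6 | 6 since 6 = 6·1. Therefore 6 | h(m+1).
By induction, the statement is established for all t ≥ 1.
Therefore the largest such d is 6.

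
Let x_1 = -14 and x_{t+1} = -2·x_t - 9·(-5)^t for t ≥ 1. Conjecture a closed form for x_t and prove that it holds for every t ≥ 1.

x_t = (-2)^(t - 1) + 3(-5)^t

Computing the first terms: x_1 = -14, x_2 = 73, x_3 = -371. This suggests x_t = (-2)^(t - 1) + 3(-5)^t.
For the base case t = 1: the formula gives -14 = -14 = x_1.
Inductive step: suppose the statement holds for some p ≥ 1, so x_p = (-2)^(p - 1) + 3(-5)^p.
Then x_{p+1} = -2·x_p - 9·(-5)^p = -2·((-2)^(p - 1) + 3(-5)^p) - 9·(-5)^p = (-2)^p + 3(-5)^(p + 1) = (-2)^((p+1) - 1) + 3(-5)^(p+1),
which is the claimed formula at t = p+1.
By the principle of mathematical induction, the result holds for all t ≥ 1.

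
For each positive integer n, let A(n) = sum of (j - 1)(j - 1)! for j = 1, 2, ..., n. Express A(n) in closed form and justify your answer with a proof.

We claim A(n) = n! - 1 for all n ≥ 1.
Base case (n = 1): A(1) = 0, and the closed form gives 0. They agree.
Suppose the result is true for n = j, so A(j) = j! - 1.
Then A(j+1) = A(j) + (j·j!) = (j! - 1) + (j·j!).
Simplifying, A(j+1) = (j+1)! - 1,
which is the closed form with n = j+1.
This completes the induction.

A(n) = n! - 1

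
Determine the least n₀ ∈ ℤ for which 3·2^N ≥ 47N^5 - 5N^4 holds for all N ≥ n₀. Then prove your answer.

At N = 28: 805306368 < 805814016, so the inequality fails and n₀ ≥ 29. We prove 3·2^N ≥ 47N^5 - 5N^4 for all N ≥ 29.
When N = 29: 3·2^N = 1610612736 and 47N^5 - 5N^4 = 960487598, so 1610612736 ≥ 960487598.
Inductive step: assume the claim holds for N = j, so 3·2^j ≥ 47j^5 - 5j^4.
Then 3·2^(j + 1) = 2·(3·2^j) ≥ 2·(47j^5 - 5j^4).
Also, for j ≥ 29 we have 2·(47j^5 - 5j^4) ≥ 47(j+1)^5 - 5(j+1)^4, since 2·(47j^5 - 5j^4) − (47(j+1)^5 - 5(j+1)^4) = 47j^5 - 240j^4 - 450j^3 - 440j^2 - 215j - 42, which is nonnegative for all j ≥ 29.
Combining, 3·2^(j + 1) ≥ 47(j+1)^5 - 5(j+1)^4.
By the principle of mathematical induction, the result holds for all N ≥ 29.
Hence the smallest such n₀ is 29.

n₀ = 29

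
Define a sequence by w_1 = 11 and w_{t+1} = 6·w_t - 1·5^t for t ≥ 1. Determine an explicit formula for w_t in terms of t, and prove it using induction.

w_t = 5^t + 6^t

Computing the first terms: w_1 = 11, w_2 = 61, w_3 = 341. This suggests w_t = 5^t + 6^t.
Base case (t = 1): the formula gives 11 = 11 = w_1.
Inductive step: suppose the statement holds for some k ≥ 1, so w_k = 5^k + 6^k.
Then w_{k+1} = 6·w_k - 1·5^k = 6·(5^k + 6^k) - 1·5^k = 5^(k + 1) + 6^(k + 1),
which is the claimed formula at t = k+1.
By the principle of mathematical induction, the result holds for all t ≥ 1.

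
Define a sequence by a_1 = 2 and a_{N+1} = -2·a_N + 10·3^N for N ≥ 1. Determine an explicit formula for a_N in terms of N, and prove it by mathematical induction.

Computing the first terms: a_1 = 2, a_2 = 26, a_3 = 38. This suggests a_N = -(-2)^(N + 1) + 2·3^N.
Base case (N = 1): the formula gives 2 = 2 = a_1.
For the inductive step, assume it holds for an arbitrary m ≥ 1, so a_m = -(-2)^(m + 1) + 2·3^m.
Then a_{m+1} = -2·a_m + 10·3^m = -2·(-(-2)^(m + 1) + 2·3^m) + 10·3^m = -(-2)^(m + 2) + 2·3^(m + 1) = -(-2)^((m+1) + 1) + 2·3^(m+1),
which is the claimed formula at N = m+1.
This completes the induction.

a_N = -(-2)^(N + 1) + 2·3^N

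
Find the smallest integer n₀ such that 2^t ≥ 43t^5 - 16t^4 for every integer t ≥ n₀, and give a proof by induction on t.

n₀ = 30

At t = 29: 536870912 < 870662911, so the inequality fails and n₀ ≥ 30. We prove 2^t ≥ 43t^5 - 16t^4 for all t ≥ 30.
Base step (t = 30): 2^t = 1073741824 and 43t^5 - 16t^4 = 1031940000, so 1073741824 ≥ 1031940000.
Inductive step: assume the claim holds for t = j, so 2^j ≥ 43j^5 - 16j^4.
Then 2^(j + 1) = 2·(2^j) ≥ 2·(43j^5 - 16j^4).
Also, for j ≥ 30 we have 2·(43j^5 - 16j^4) ≥ 43(j+1)^5 - 16(j+1)^4, since 2·(43j^5 - 16j^4) − (43(j+1)^5 - 16(j+1)^4) = 43j^5 - 231j^4 - 366j^3 - 334j^2 - 151j - 27, which is nonnegative for all j ≥ 30.
Combining, 2^(j + 1) ≥ 43(j+1)^5 - 16(j+1)^4.
By induction, the statement is established for all t ≥ 30.
Hence the smallest such n₀ is 30.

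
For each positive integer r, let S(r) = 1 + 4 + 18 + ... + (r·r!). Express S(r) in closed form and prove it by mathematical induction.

We claim S(r) = (r + 1)! - 1 for all r ≥ 1.
For the base case r = 1: S(1) = 1, and the closed form gives 1. They agree.
For the inductive step, assume it holds for an arbitrary k ≥ 1, so S(k) = (k + 1)! - 1.
Then S(k+1) = S(k) + ((k + 1)(k + 1)!) = ((k + 1)! - 1) + ((k + 1)(k + 1)!).
Simplifying, S(k+1) = ((k+1) + 1)! - 1,
which is the closed form with r = k+1.
Hence, by induction on r, the claim holds for every r ≥ 1.

S(r) = (r + 1)! - 1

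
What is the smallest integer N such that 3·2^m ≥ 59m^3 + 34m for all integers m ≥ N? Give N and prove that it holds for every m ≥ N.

N = 17

At m = 16: 196608 < 242208, so the inequality fails and N ≥ 17. We prove 3·2^m ≥ 59m^3 + 34m for all m ≥ 17.
When m = 17: 3·2^m = 393216 and 59m^3 + 34m = 290445, so 393216 ≥ 290445.
For the inductive step, assume it holds for an arbitrary j ≥ 17, so 3·2^j ≥ 59j^3 + 34j.
Then 3·2^(j + 1) = 2·(3·2^j) ≥ 2·(59j^3 + 34j).
Also, for j ≥ 17 we have 2·(59j^3 + 34j) ≥ 59(j+1)^3 + 34(j+1), since 2·(59j^3 + 34j) − (59(j+1)^3 + 34(j+1)) = 59j^3 - 177j^2 - 143j - 93, which is nonnegative for all j ≥ 17.
Combining, 3·2^(j + 1) ≥ 59(j+1)^3 + 34(j+1).
This completes the induction.
Hence the smallest such N is 17.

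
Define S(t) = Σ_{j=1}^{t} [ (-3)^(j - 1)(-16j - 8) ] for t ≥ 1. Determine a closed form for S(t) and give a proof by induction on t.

S(t) = (-3)^t(4t + 3) - 3

We claim S(t) = (-3)^t(4t + 3) - 3 for all t ≥ 1.
When t = 1: S(1) = -24, and the closed form gives -24. They agree.
Inductive step: suppose the statement holds for some j ≥ 1, so S(j) = (-3)^j(4j + 3) - 3.
Then S(j+1) = S(j) + ((-3)^j(-16j - 24)) = ((-3)^j(4j + 3) - 3) + ((-3)^j(-16j - 24)).
Simplifying, S(j+1) = -12(-3)^j·j - 21(-3)^j - 3 = (-3)^(j+1)(4(j+1) + 3) - 3,
which is the closed form with t = j+1.
This completes the induction.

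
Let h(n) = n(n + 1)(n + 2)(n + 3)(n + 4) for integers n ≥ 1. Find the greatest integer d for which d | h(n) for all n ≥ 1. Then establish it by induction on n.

Computing the first values: h(1) = 120 and h(2) = 720; gcd(120, 720) = 120, so d ≤ 120.
We prove 120 | n(n + 1)(n + 2)(n + 3)(n + 4) for all n ≥ 1 by induction on n.
When n = 1: h(1) = 120 = 120·(1), so 120 | h(1).
Suppose the result is true for n = r, i.e. 120 | h(r). Then
h(r+1) − h(r) = (r+1)·(r+2)·(r+3)·(r+4)·(r+5) − r·(r+1)·(r+2)·(r+3)·(r+4) = (r+1)·(r+2)·(r+3)·(r+4)·[(r+5) − r] = 5·(r+1)·(r+2)·(r+3)·(r+4). The product of 4 consecutive integers is divisible by (4)! = 24, so h(r+1) − h(r) is divisible by 5·24 = 120. By the inductive hypothesis 120 | h(r), hence 120 | h(r+1).
By induction, the statement is established for all n ≥ 1.
Therefore the largest such d is 120.

d = 120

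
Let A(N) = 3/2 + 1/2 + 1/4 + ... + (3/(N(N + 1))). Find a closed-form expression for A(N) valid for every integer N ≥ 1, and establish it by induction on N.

A(N) = 3N/(N + 1)

We claim A(N) = 3N/(N + 1) for all N ≥ 1.
When N = 1: A(1) = 3/2, and the closed form gives 3/2. They agree.
Inductive step: assume the claim holds for N = i, so A(i) = 3i/(i + 1).
Then A(i+1) = A(i) + (3/((i + 1)(i + 2))) = (3i/(i + 1)) + (3/((i + 1)(i + 2))).
Simplifying, A(i+1) = 3(i + 1)/(i + 2) = 3(i+1)/((i+1) + 1),
which is the closed form with N = i+1.
By the principle of mathematical induction, the result holds for all N ≥ 1.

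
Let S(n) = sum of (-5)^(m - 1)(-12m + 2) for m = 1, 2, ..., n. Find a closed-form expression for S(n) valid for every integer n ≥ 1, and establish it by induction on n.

We claim S(n) = 2(-5)^n·n for all n ≥ 1.
Base case (n = 1): S(1) = -10, and the closed form gives -10. They agree.
Inductive step: assume the claim holds for n = m, so S(m) = 2(-5)^m·m.
Then S(m+1) = S(m) + ((-5)^m(-12m - 10)) = (2(-5)^m·m) + ((-5)^m(-12m - 10)).
Simplifying, S(m+1) = (-5)^(m + 1)(2m + 2) = 2(-5)^(m+1)·(m+1),
which is the closed form with n = m+1.
By induction, the statement is established for all n ≥ 1.

S(n) = 2(-5)^n·n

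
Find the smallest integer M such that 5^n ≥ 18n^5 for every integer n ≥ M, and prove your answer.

At n = 8: 390625 < 589824, so the inequality fails and M ≥ 9. We prove 5^n ≥ 18n^5 for all n ≥ 9.
Base step (n = 9): 5^n = 1953125 and 18n^5 = 1062882, so 1953125 ≥ 1062882.
Suppose the result is true for n = p, so 5^p ≥ 18p^5.
Then 5^(p + 1) = 5·(5^p) ≥ 5·(18p^5).
Also, for p ≥ 9 we have 5·(18p^5) ≥ 18(p+1)^5, since 5 ≥ (1 + 1/p)^5 for all p ≥ 9.
Combining, 5^(p + 1) ≥ 18(p+1)^5.
This completes the induction.
Hence the smallest such M is 9.

M = 9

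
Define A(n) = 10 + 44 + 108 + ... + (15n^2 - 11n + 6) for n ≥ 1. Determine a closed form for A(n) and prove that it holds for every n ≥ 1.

We claim A(n) = n(5n^2 + 2n + 3) for all n ≥ 1.
Base step (n = 1): A(1) = 10, and the closed form gives 10. They agree.
Suppose the result is true for n = j, so A(j) = j(5j^2 + 2j + 3).
Then A(j+1) = A(j) + (15j^2 + 19j + 10) = (j(5j^2 + 2j + 3)) + (15j^2 + 19j + 10).
Simplifying, A(j+1) = (j + 1)(5j^2 + 12j + 10) = (j+1)(5(j+1)^2 + 2(j+1) + 3),
which is the closed form with n = j+1.
By the principle of mathematical induction, the result holds for all n ≥ 1.

A(n) = n(5n^2 + 2n + 3)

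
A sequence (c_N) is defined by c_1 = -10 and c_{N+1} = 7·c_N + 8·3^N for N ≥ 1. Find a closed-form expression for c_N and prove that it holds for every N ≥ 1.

c_N = -2·3^N - 4·7^(N - 1)

Computing the first terms: c_1 = -10, c_2 = -46, c_3 = -250. This suggests c_N = -2·3^N - 4·7^(N - 1).
When N = 1: the formula gives -10 = -10 = c_1.
Inductive step: suppose the statement holds for some r ≥ 1, so c_r = -2·3^r - 4·7^(r - 1).
Then c_{r+1} = 7·c_r + 8·3^r = 7·(-2·3^r - 4·7^(r - 1)) + 8·3^r = -2·3^(r + 1) - 4·7^r = -2·3^(r+1) - 4·7^((r+1) - 1),
which is the claimed formula at N = r+1.
By induction, the statement is established for all N ≥ 1.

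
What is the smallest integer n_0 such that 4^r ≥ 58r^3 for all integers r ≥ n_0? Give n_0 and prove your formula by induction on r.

n_0 = 8

At r = 7: 16384 < 19894, so the inequality fails and n_0 ≥ 8. We prove 4^r ≥ 58r^3 for all r ≥ 8.
When r = 8: 4^r = 65536 and 58r^3 = 29696, so 65536 ≥ 29696.
Inductive step: suppose the statement holds for some j ≥ 8, so 4^j ≥ 58j^3.
Then 4^(j + 1) = 4·(4^j) ≥ 4·(58j^3).
Also, for j ≥ 8 we have 4·(58j^3) ≥ 58(j+1)^3, since 4 ≥ (1 + 1/j)^3 for all j ≥ 8.
Combining, 4^(j + 1) ≥ 58(j+1)^3.
By the principle of mathematical induction, the result holds for all r ≥ 8.
Hence the smallest such n_0 is 8.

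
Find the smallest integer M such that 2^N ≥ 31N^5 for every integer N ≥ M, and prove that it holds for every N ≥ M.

M = 30

At N = 29: 536870912 < 635845619, so the inequality fails and M ≥ 30. We prove 2^N ≥ 31N^5 for all N ≥ 30.
Base step (N = 30): 2^N = 1073741824 and 31N^5 = 753300000, so 1073741824 ≥ 753300000.
Inductive step: assume the claim holds for N = j, so 2^j ≥ 31j^5.
Then 2^(j + 1) = 2·(2^j) ≥ 2·(31j^5).
Also, for j ≥ 30 we have 2·(31j^5) ≥ 31(j+1)^5, since 2 ≥ (1 + 1/j)^5 for all j ≥ 30.
Combining, 2^(j + 1) ≥ 31(j+1)^5.
By the principle of mathematical induction, the result holds for all N ≥ 30.
Hence the smallest such M is 30.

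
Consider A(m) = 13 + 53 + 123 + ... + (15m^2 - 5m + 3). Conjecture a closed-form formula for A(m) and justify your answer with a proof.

We claim A(m) = m(5m^2 + 5m + 3) for all m ≥ 1.
Base step (m = 1): A(1) = 13, and the closed form gives 13. They agree.
Suppose the result is true for m = p, so A(p) = p(5p^2 + 5p + 3).
Then A(p+1) = A(p) + (15p^2 + 25p + 13) = (p(5p^2 + 5p + 3)) + (15p^2 + 25p + 13).
Simplifying, A(p+1) = (p + 1)(5p^2 + 15p + 13) = (p+1)(5(p+1)^2 + 5(p+1) + 3),
which is the closed form with m = p+1.
Hence, by induction on m, the claim holds for every m ≥ 1.

A(m) = m(5m^2 + 5m + 3)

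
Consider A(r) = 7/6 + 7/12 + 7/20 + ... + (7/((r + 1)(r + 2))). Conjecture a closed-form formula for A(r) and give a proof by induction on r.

We claim A(r) = 7r/(2(r + 2)) for all r ≥ 1.
Base step (r = 1): A(1) = 7/6, and the closed form gives 7/6. They agree.
For the inductive step, assume it holds for an arbitrary i ≥ 1, so A(i) = 7i/(2(i + 2)).
Then A(i+1) = A(i) + (7/((i + 2)(i + 3))) = (7i/(2(i + 2))) + (7/((i + 2)(i + 3))).
Simplifying, A(i+1) = 7(i + 1)/(2(i + 3)) = 7(i+1)/(2((i+1) + 2)),
which is the closed form with r = i+1.
This completes the induction.

A(r) = 7r/(2(r + 2))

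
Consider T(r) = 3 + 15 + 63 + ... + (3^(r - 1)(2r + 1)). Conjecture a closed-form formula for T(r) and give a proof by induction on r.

We claim T(r) = 3^r·r for all r ≥ 1.
When r = 1: T(1) = 3, and the closed form gives 3. They agree.
Inductive step: assume the claim holds for r = j, so T(j) = 3^j·j.
Then T(j+1) = T(j) + (3^j(2j + 3)) = (3^j·j) + (3^j(2j + 3)).
Simplifying, T(j+1) = 3^(j + 1)(j + 1) = 3^(j+1)·(j+1),
which is the closed form with r = j+1.
Hence, by induction on r, the claim holds for every r ≥ 1.

T(r) = 3^r·r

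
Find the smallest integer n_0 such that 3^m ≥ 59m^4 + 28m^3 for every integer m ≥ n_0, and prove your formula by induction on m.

n_0 = 14

At m = 13: 1594323 < 1746615, so the inequality fails and n_0 ≥ 14. We prove 3^m ≥ 59m^4 + 28m^3 for all m ≥ 14.
Base step (m = 14): 3^m = 4782969 and 59m^4 + 28m^3 = 2343376, so 4782969 ≥ 2343376.
Inductive step: assume the claim holds for m = r, so 3^r ≥ 59r^4 + 28r^3.
Then 3^(r + 1) = 3·(3^r) ≥ 3·(59r^4 + 28r^3).
Also, for r ≥ 14 we have 3·(59r^4 + 28r^3) ≥ 59(r+1)^4 + 28(r+1)^3, since 3·(59r^4 + 28r^3) − (59(r+1)^4 + 28(r+1)^3) = 118r^4 - 180r^3 - 438r^2 - 320r - 87, which is nonnegative for all r ≥ 14.
Combining, 3^(r + 1) ≥ 59(r+1)^4 + 28(r+1)^3.
By the principle of mathematical induction, the result holds for all m ≥ 14.
Hence the smallest such n_0 is 14.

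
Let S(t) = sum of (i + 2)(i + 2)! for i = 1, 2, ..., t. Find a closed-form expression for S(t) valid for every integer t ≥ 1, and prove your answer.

S(t) = (t + 3)! - 6

We claim S(t) = (t + 3)! - 6 for all t ≥ 1.
For the base case t = 1: S(1) = 18, and the closed form gives 18. They agree.
For the inductive step, assume it holds for an arbitrary i ≥ 1, so S(i) = (i + 3)! - 6.
Then S(i+1) = S(i) + ((i + 3)(i + 3)!) = ((i + 3)! - 6) + ((i + 3)(i + 3)!).
Simplifying, S(i+1) = ((i+1) + 3)! - 6,
which is the closed form with t = i+1.
By induction, the statement is established for all t ≥ 1.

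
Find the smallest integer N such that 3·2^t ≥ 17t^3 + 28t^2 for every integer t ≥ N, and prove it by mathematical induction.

At t = 14: 49152 < 52136, so the inequality fails and N ≥ 15. We prove 3·2^t ≥ 17t^3 + 28t^2 for all t ≥ 15.
Base case (t = 15): 3·2^t = 98304 and 17t^3 + 28t^2 = 63675, so 98304 ≥ 63675.
Suppose the result is true for t = j, so 3·2^j ≥ 17j^3 + 28j^2.
Then 3·2^(j + 1) = 2·(3·2^j) ≥ 2·(17j^3 + 28j^2).
Also, for j ≥ 15 we have 2·(17j^3 + 28j^2) ≥ 17(j+1)^3 + 28(j+1)^2, since 2·(17j^3 + 28j^2) − (17(j+1)^3 + 28(j+1)^2) = 17j^3 - 23j^2 - 107j - 45, which is nonnegative for all j ≥ 15.
Combining, 3·2^(j + 1) ≥ 17(j+1)^3 + 28(j+1)^2.
By induction, the statement is established for all t ≥ 15.
Hence the smallest such N is 15.

N = 15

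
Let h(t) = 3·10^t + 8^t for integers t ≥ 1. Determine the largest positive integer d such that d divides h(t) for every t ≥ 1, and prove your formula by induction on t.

d = 2

Computing the first values: h(1) = 38 and h(2) = 364; gcd(38, 364) = 2, so d ≤ 2.
We prove 2 | 3·10^t + 8^t for all t ≥ 1 by induction on t.
For the base case t = 1: h(1) = 38 = 2·(19), so 2 | h(1).
Suppose the result is true for t = p, i.e. 2 | h(p). Then
h(p+1) − 10·h(p) = (3·10^(p+1) + 8^(p+1)) − 10·(3·10^p + 8^p) = (1)·8^p·(8 − 10) = (-2)·8^p. Since 2 | h(p) by the inductive hypothesis, 2 | 10·h(p); and 2 | -2 since -2 = 2·-1. Therefore 2 | h(p+1).
Hence, by induction on t, the claim holds for every t ≥ 1.
Therefore the largest such d is 2.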